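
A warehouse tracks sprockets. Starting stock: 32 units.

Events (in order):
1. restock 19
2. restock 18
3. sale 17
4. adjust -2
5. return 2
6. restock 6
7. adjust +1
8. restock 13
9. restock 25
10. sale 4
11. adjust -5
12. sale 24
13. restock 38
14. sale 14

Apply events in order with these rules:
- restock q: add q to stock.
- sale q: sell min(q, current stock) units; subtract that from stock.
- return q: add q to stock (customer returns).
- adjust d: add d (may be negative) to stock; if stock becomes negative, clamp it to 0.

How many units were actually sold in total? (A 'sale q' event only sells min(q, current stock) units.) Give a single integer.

Processing events:
Start: stock = 32
  Event 1 (restock 19): 32 + 19 = 51
  Event 2 (restock 18): 51 + 18 = 69
  Event 3 (sale 17): sell min(17,69)=17. stock: 69 - 17 = 52. total_sold = 17
  Event 4 (adjust -2): 52 + -2 = 50
  Event 5 (return 2): 50 + 2 = 52
  Event 6 (restock 6): 52 + 6 = 58
  Event 7 (adjust +1): 58 + 1 = 59
  Event 8 (restock 13): 59 + 13 = 72
  Event 9 (restock 25): 72 + 25 = 97
  Event 10 (sale 4): sell min(4,97)=4. stock: 97 - 4 = 93. total_sold = 21
  Event 11 (adjust -5): 93 + -5 = 88
  Event 12 (sale 24): sell min(24,88)=24. stock: 88 - 24 = 64. total_sold = 45
  Event 13 (restock 38): 64 + 38 = 102
  Event 14 (sale 14): sell min(14,102)=14. stock: 102 - 14 = 88. total_sold = 59
Final: stock = 88, total_sold = 59

Answer: 59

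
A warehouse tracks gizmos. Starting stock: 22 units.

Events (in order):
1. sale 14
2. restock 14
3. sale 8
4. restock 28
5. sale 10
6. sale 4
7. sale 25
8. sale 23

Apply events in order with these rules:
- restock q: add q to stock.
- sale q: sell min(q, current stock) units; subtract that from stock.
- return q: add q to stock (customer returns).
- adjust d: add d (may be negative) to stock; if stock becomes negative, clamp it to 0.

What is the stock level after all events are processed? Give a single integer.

Processing events:
Start: stock = 22
  Event 1 (sale 14): sell min(14,22)=14. stock: 22 - 14 = 8. total_sold = 14
  Event 2 (restock 14): 8 + 14 = 22
  Event 3 (sale 8): sell min(8,22)=8. stock: 22 - 8 = 14. total_sold = 22
  Event 4 (restock 28): 14 + 28 = 42
  Event 5 (sale 10): sell min(10,42)=10. stock: 42 - 10 = 32. total_sold = 32
  Event 6 (sale 4): sell min(4,32)=4. stock: 32 - 4 = 28. total_sold = 36
  Event 7 (sale 25): sell min(25,28)=25. stock: 28 - 25 = 3. total_sold = 61
  Event 8 (sale 23): sell min(23,3)=3. stock: 3 - 3 = 0. total_sold = 64
Final: stock = 0, total_sold = 64

Answer: 0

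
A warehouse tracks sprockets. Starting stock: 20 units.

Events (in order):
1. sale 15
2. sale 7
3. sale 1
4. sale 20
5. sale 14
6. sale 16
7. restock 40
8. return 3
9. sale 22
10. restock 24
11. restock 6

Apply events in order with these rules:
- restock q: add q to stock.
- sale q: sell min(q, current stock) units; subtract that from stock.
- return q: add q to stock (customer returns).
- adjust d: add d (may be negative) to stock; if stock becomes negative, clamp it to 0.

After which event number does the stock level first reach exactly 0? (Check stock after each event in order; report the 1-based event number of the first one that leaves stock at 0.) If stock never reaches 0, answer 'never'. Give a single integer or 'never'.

Answer: 2

Derivation:
Processing events:
Start: stock = 20
  Event 1 (sale 15): sell min(15,20)=15. stock: 20 - 15 = 5. total_sold = 15
  Event 2 (sale 7): sell min(7,5)=5. stock: 5 - 5 = 0. total_sold = 20
  Event 3 (sale 1): sell min(1,0)=0. stock: 0 - 0 = 0. total_sold = 20
  Event 4 (sale 20): sell min(20,0)=0. stock: 0 - 0 = 0. total_sold = 20
  Event 5 (sale 14): sell min(14,0)=0. stock: 0 - 0 = 0. total_sold = 20
  Event 6 (sale 16): sell min(16,0)=0. stock: 0 - 0 = 0. total_sold = 20
  Event 7 (restock 40): 0 + 40 = 40
  Event 8 (return 3): 40 + 3 = 43
  Event 9 (sale 22): sell min(22,43)=22. stock: 43 - 22 = 21. total_sold = 42
  Event 10 (restock 24): 21 + 24 = 45
  Event 11 (restock 6): 45 + 6 = 51
Final: stock = 51, total_sold = 42

First zero at event 2.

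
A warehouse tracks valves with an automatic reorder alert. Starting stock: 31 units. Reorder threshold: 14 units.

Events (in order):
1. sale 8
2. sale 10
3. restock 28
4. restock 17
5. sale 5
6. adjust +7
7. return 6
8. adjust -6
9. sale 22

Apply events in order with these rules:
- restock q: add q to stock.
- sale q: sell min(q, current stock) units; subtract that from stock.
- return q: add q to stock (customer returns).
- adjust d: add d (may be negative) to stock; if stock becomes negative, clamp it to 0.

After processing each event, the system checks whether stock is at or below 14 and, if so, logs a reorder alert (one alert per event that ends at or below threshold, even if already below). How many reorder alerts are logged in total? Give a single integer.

Processing events:
Start: stock = 31
  Event 1 (sale 8): sell min(8,31)=8. stock: 31 - 8 = 23. total_sold = 8
  Event 2 (sale 10): sell min(10,23)=10. stock: 23 - 10 = 13. total_sold = 18
  Event 3 (restock 28): 13 + 28 = 41
  Event 4 (restock 17): 41 + 17 = 58
  Event 5 (sale 5): sell min(5,58)=5. stock: 58 - 5 = 53. total_sold = 23
  Event 6 (adjust +7): 53 + 7 = 60
  Event 7 (return 6): 60 + 6 = 66
  Event 8 (adjust -6): 66 + -6 = 60
  Event 9 (sale 22): sell min(22,60)=22. stock: 60 - 22 = 38. total_sold = 45
Final: stock = 38, total_sold = 45

Checking against threshold 14:
  After event 1: stock=23 > 14
  After event 2: stock=13 <= 14 -> ALERT
  After event 3: stock=41 > 14
  After event 4: stock=58 > 14
  After event 5: stock=53 > 14
  After event 6: stock=60 > 14
  After event 7: stock=66 > 14
  After event 8: stock=60 > 14
  After event 9: stock=38 > 14
Alert events: [2]. Count = 1

Answer: 1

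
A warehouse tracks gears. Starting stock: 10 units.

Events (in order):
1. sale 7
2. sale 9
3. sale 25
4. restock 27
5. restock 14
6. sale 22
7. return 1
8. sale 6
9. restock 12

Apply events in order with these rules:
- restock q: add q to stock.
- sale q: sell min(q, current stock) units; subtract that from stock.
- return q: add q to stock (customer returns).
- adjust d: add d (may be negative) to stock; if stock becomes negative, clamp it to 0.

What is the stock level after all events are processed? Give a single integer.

Answer: 26

Derivation:
Processing events:
Start: stock = 10
  Event 1 (sale 7): sell min(7,10)=7. stock: 10 - 7 = 3. total_sold = 7
  Event 2 (sale 9): sell min(9,3)=3. stock: 3 - 3 = 0. total_sold = 10
  Event 3 (sale 25): sell min(25,0)=0. stock: 0 - 0 = 0. total_sold = 10
  Event 4 (restock 27): 0 + 27 = 27
  Event 5 (restock 14): 27 + 14 = 41
  Event 6 (sale 22): sell min(22,41)=22. stock: 41 - 22 = 19. total_sold = 32
  Event 7 (return 1): 19 + 1 = 20
  Event 8 (sale 6): sell min(6,20)=6. stock: 20 - 6 = 14. total_sold = 38
  Event 9 (restock 12): 14 + 12 = 26
Final: stock = 26, total_sold = 38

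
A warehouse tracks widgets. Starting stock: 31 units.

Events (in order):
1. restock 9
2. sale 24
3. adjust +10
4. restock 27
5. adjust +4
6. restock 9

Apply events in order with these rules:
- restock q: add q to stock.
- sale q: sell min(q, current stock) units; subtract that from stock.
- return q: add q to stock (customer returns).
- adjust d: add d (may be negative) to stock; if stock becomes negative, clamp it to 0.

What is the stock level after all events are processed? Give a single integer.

Processing events:
Start: stock = 31
  Event 1 (restock 9): 31 + 9 = 40
  Event 2 (sale 24): sell min(24,40)=24. stock: 40 - 24 = 16. total_sold = 24
  Event 3 (adjust +10): 16 + 10 = 26
  Event 4 (restock 27): 26 + 27 = 53
  Event 5 (adjust +4): 53 + 4 = 57
  Event 6 (restock 9): 57 + 9 = 66
Final: stock = 66, total_sold = 24

Answer: 66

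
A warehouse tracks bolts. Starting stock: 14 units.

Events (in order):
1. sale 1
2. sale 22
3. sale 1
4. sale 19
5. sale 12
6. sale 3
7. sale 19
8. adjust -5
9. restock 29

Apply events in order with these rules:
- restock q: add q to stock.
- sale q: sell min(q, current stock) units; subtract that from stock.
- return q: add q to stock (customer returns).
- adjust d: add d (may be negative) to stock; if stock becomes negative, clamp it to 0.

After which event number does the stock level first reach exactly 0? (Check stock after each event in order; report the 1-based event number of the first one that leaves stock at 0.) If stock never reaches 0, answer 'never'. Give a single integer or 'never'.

Processing events:
Start: stock = 14
  Event 1 (sale 1): sell min(1,14)=1. stock: 14 - 1 = 13. total_sold = 1
  Event 2 (sale 22): sell min(22,13)=13. stock: 13 - 13 = 0. total_sold = 14
  Event 3 (sale 1): sell min(1,0)=0. stock: 0 - 0 = 0. total_sold = 14
  Event 4 (sale 19): sell min(19,0)=0. stock: 0 - 0 = 0. total_sold = 14
  Event 5 (sale 12): sell min(12,0)=0. stock: 0 - 0 = 0. total_sold = 14
  Event 6 (sale 3): sell min(3,0)=0. stock: 0 - 0 = 0. total_sold = 14
  Event 7 (sale 19): sell min(19,0)=0. stock: 0 - 0 = 0. total_sold = 14
  Event 8 (adjust -5): 0 + -5 = 0 (clamped to 0)
  Event 9 (restock 29): 0 + 29 = 29
Final: stock = 29, total_sold = 14

First zero at event 2.

Answer: 2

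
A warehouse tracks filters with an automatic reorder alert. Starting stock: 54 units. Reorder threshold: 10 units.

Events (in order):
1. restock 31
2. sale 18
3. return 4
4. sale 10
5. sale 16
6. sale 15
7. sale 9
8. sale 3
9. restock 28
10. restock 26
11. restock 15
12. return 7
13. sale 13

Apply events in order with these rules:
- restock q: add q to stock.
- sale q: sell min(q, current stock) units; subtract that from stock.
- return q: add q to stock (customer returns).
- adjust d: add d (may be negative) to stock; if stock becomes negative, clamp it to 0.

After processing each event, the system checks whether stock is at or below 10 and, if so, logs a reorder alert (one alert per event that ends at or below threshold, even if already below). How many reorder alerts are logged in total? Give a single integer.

Answer: 0

Derivation:
Processing events:
Start: stock = 54
  Event 1 (restock 31): 54 + 31 = 85
  Event 2 (sale 18): sell min(18,85)=18. stock: 85 - 18 = 67. total_sold = 18
  Event 3 (return 4): 67 + 4 = 71
  Event 4 (sale 10): sell min(10,71)=10. stock: 71 - 10 = 61. total_sold = 28
  Event 5 (sale 16): sell min(16,61)=16. stock: 61 - 16 = 45. total_sold = 44
  Event 6 (sale 15): sell min(15,45)=15. stock: 45 - 15 = 30. total_sold = 59
  Event 7 (sale 9): sell min(9,30)=9. stock: 30 - 9 = 21. total_sold = 68
  Event 8 (sale 3): sell min(3,21)=3. stock: 21 - 3 = 18. total_sold = 71
  Event 9 (restock 28): 18 + 28 = 46
  Event 10 (restock 26): 46 + 26 = 72
  Event 11 (restock 15): 72 + 15 = 87
  Event 12 (return 7): 87 + 7 = 94
  Event 13 (sale 13): sell min(13,94)=13. stock: 94 - 13 = 81. total_sold = 84
Final: stock = 81, total_sold = 84

Checking against threshold 10:
  After event 1: stock=85 > 10
  After event 2: stock=67 > 10
  After event 3: stock=71 > 10
  After event 4: stock=61 > 10
  After event 5: stock=45 > 10
  After event 6: stock=30 > 10
  After event 7: stock=21 > 10
  After event 8: stock=18 > 10
  After event 9: stock=46 > 10
  After event 10: stock=72 > 10
  After event 11: stock=87 > 10
  After event 12: stock=94 > 10
  After event 13: stock=81 > 10
Alert events: []. Count = 0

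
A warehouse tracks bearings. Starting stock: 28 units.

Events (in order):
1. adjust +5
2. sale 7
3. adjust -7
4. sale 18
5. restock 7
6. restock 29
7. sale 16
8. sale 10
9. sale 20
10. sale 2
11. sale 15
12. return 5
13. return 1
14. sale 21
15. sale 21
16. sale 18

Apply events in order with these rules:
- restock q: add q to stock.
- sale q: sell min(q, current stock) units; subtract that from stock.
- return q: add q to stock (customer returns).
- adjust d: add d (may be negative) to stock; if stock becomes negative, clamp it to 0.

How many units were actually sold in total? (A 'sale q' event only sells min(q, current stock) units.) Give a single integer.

Answer: 68

Derivation:
Processing events:
Start: stock = 28
  Event 1 (adjust +5): 28 + 5 = 33
  Event 2 (sale 7): sell min(7,33)=7. stock: 33 - 7 = 26. total_sold = 7
  Event 3 (adjust -7): 26 + -7 = 19
  Event 4 (sale 18): sell min(18,19)=18. stock: 19 - 18 = 1. total_sold = 25
  Event 5 (restock 7): 1 + 7 = 8
  Event 6 (restock 29): 8 + 29 = 37
  Event 7 (sale 16): sell min(16,37)=16. stock: 37 - 16 = 21. total_sold = 41
  Event 8 (sale 10): sell min(10,21)=10. stock: 21 - 10 = 11. total_sold = 51
  Event 9 (sale 20): sell min(20,11)=11. stock: 11 - 11 = 0. total_sold = 62
  Event 10 (sale 2): sell min(2,0)=0. stock: 0 - 0 = 0. total_sold = 62
  Event 11 (sale 15): sell min(15,0)=0. stock: 0 - 0 = 0. total_sold = 62
  Event 12 (return 5): 0 + 5 = 5
  Event 13 (return 1): 5 + 1 = 6
  Event 14 (sale 21): sell min(21,6)=6. stock: 6 - 6 = 0. total_sold = 68
  Event 15 (sale 21): sell min(21,0)=0. stock: 0 - 0 = 0. total_sold = 68
  Event 16 (sale 18): sell min(18,0)=0. stock: 0 - 0 = 0. total_sold = 68
Final: stock = 0, total_sold = 68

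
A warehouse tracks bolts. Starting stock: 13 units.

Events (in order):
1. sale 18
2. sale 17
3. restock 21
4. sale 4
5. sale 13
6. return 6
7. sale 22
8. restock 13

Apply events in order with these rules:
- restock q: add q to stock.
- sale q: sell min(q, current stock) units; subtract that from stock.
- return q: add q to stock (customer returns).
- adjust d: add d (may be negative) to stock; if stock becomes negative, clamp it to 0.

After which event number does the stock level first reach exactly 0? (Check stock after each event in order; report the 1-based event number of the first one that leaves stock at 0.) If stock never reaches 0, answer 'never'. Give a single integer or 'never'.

Processing events:
Start: stock = 13
  Event 1 (sale 18): sell min(18,13)=13. stock: 13 - 13 = 0. total_sold = 13
  Event 2 (sale 17): sell min(17,0)=0. stock: 0 - 0 = 0. total_sold = 13
  Event 3 (restock 21): 0 + 21 = 21
  Event 4 (sale 4): sell min(4,21)=4. stock: 21 - 4 = 17. total_sold = 17
  Event 5 (sale 13): sell min(13,17)=13. stock: 17 - 13 = 4. total_sold = 30
  Event 6 (return 6): 4 + 6 = 10
  Event 7 (sale 22): sell min(22,10)=10. stock: 10 - 10 = 0. total_sold = 40
  Event 8 (restock 13): 0 + 13 = 13
Final: stock = 13, total_sold = 40

First zero at event 1.

Answer: 1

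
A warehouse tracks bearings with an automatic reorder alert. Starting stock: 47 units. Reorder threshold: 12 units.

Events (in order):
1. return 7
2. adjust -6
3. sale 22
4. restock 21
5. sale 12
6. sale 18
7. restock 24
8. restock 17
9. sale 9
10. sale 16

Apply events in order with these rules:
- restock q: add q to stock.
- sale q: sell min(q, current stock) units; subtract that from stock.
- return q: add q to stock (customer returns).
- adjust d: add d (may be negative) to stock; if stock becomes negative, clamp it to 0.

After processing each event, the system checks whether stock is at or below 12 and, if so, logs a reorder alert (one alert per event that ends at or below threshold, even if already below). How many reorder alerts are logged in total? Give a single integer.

Answer: 0

Derivation:
Processing events:
Start: stock = 47
  Event 1 (return 7): 47 + 7 = 54
  Event 2 (adjust -6): 54 + -6 = 48
  Event 3 (sale 22): sell min(22,48)=22. stock: 48 - 22 = 26. total_sold = 22
  Event 4 (restock 21): 26 + 21 = 47
  Event 5 (sale 12): sell min(12,47)=12. stock: 47 - 12 = 35. total_sold = 34
  Event 6 (sale 18): sell min(18,35)=18. stock: 35 - 18 = 17. total_sold = 52
  Event 7 (restock 24): 17 + 24 = 41
  Event 8 (restock 17): 41 + 17 = 58
  Event 9 (sale 9): sell min(9,58)=9. stock: 58 - 9 = 49. total_sold = 61
  Event 10 (sale 16): sell min(16,49)=16. stock: 49 - 16 = 33. total_sold = 77
Final: stock = 33, total_sold = 77

Checking against threshold 12:
  After event 1: stock=54 > 12
  After event 2: stock=48 > 12
  After event 3: stock=26 > 12
  After event 4: stock=47 > 12
  After event 5: stock=35 > 12
  After event 6: stock=17 > 12
  After event 7: stock=41 > 12
  After event 8: stock=58 > 12
  After event 9: stock=49 > 12
  After event 10: stock=33 > 12
Alert events: []. Count = 0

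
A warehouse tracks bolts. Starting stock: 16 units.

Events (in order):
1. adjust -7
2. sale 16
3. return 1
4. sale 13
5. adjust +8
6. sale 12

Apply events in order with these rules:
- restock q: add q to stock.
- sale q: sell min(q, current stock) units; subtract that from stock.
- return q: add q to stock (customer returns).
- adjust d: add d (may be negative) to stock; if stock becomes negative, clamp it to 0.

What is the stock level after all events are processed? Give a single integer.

Processing events:
Start: stock = 16
  Event 1 (adjust -7): 16 + -7 = 9
  Event 2 (sale 16): sell min(16,9)=9. stock: 9 - 9 = 0. total_sold = 9
  Event 3 (return 1): 0 + 1 = 1
  Event 4 (sale 13): sell min(13,1)=1. stock: 1 - 1 = 0. total_sold = 10
  Event 5 (adjust +8): 0 + 8 = 8
  Event 6 (sale 12): sell min(12,8)=8. stock: 8 - 8 = 0. total_sold = 18
Final: stock = 0, total_sold = 18

Answer: 0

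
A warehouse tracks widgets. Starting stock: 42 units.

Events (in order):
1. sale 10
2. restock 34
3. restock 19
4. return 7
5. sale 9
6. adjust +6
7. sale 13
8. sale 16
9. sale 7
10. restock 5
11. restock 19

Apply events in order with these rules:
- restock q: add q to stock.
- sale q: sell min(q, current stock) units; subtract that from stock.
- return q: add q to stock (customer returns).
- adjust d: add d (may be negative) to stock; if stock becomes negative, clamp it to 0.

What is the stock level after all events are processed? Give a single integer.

Processing events:
Start: stock = 42
  Event 1 (sale 10): sell min(10,42)=10. stock: 42 - 10 = 32. total_sold = 10
  Event 2 (restock 34): 32 + 34 = 66
  Event 3 (restock 19): 66 + 19 = 85
  Event 4 (return 7): 85 + 7 = 92
  Event 5 (sale 9): sell min(9,92)=9. stock: 92 - 9 = 83. total_sold = 19
  Event 6 (adjust +6): 83 + 6 = 89
  Event 7 (sale 13): sell min(13,89)=13. stock: 89 - 13 = 76. total_sold = 32
  Event 8 (sale 16): sell min(16,76)=16. stock: 76 - 16 = 60. total_sold = 48
  Event 9 (sale 7): sell min(7,60)=7. stock: 60 - 7 = 53. total_sold = 55
  Event 10 (restock 5): 53 + 5 = 58
  Event 11 (restock 19): 58 + 19 = 77
Final: stock = 77, total_sold = 55

Answer: 77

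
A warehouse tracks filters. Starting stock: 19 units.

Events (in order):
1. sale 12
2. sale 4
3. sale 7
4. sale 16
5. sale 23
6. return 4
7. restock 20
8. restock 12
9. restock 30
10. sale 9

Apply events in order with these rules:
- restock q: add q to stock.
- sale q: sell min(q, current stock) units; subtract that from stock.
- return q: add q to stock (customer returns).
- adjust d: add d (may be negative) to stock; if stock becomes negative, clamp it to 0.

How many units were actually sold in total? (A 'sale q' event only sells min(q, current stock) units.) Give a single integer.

Processing events:
Start: stock = 19
  Event 1 (sale 12): sell min(12,19)=12. stock: 19 - 12 = 7. total_sold = 12
  Event 2 (sale 4): sell min(4,7)=4. stock: 7 - 4 = 3. total_sold = 16
  Event 3 (sale 7): sell min(7,3)=3. stock: 3 - 3 = 0. total_sold = 19
  Event 4 (sale 16): sell min(16,0)=0. stock: 0 - 0 = 0. total_sold = 19
  Event 5 (sale 23): sell min(23,0)=0. stock: 0 - 0 = 0. total_sold = 19
  Event 6 (return 4): 0 + 4 = 4
  Event 7 (restock 20): 4 + 20 = 24
  Event 8 (restock 12): 24 + 12 = 36
  Event 9 (restock 30): 36 + 30 = 66
  Event 10 (sale 9): sell min(9,66)=9. stock: 66 - 9 = 57. total_sold = 28
Final: stock = 57, total_sold = 28

Answer: 28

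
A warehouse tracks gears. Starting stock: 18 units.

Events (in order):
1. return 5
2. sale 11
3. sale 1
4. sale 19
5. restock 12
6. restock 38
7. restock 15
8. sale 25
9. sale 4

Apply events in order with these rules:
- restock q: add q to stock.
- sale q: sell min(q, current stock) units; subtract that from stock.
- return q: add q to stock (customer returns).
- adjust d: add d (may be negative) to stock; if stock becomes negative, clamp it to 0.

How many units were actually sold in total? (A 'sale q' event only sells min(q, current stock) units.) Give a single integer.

Processing events:
Start: stock = 18
  Event 1 (return 5): 18 + 5 = 23
  Event 2 (sale 11): sell min(11,23)=11. stock: 23 - 11 = 12. total_sold = 11
  Event 3 (sale 1): sell min(1,12)=1. stock: 12 - 1 = 11. total_sold = 12
  Event 4 (sale 19): sell min(19,11)=11. stock: 11 - 11 = 0. total_sold = 23
  Event 5 (restock 12): 0 + 12 = 12
  Event 6 (restock 38): 12 + 38 = 50
  Event 7 (restock 15): 50 + 15 = 65
  Event 8 (sale 25): sell min(25,65)=25. stock: 65 - 25 = 40. total_sold = 48
  Event 9 (sale 4): sell min(4,40)=4. stock: 40 - 4 = 36. total_sold = 52
Final: stock = 36, total_sold = 52

Answer: 52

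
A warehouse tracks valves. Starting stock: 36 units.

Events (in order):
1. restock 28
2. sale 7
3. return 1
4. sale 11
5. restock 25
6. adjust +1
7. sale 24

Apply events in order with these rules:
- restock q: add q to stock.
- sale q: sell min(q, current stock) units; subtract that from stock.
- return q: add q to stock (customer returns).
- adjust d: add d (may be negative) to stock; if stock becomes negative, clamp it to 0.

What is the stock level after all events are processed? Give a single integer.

Answer: 49

Derivation:
Processing events:
Start: stock = 36
  Event 1 (restock 28): 36 + 28 = 64
  Event 2 (sale 7): sell min(7,64)=7. stock: 64 - 7 = 57. total_sold = 7
  Event 3 (return 1): 57 + 1 = 58
  Event 4 (sale 11): sell min(11,58)=11. stock: 58 - 11 = 47. total_sold = 18
  Event 5 (restock 25): 47 + 25 = 72
  Event 6 (adjust +1): 72 + 1 = 73
  Event 7 (sale 24): sell min(24,73)=24. stock: 73 - 24 = 49. total_sold = 42
Final: stock = 49, total_sold = 42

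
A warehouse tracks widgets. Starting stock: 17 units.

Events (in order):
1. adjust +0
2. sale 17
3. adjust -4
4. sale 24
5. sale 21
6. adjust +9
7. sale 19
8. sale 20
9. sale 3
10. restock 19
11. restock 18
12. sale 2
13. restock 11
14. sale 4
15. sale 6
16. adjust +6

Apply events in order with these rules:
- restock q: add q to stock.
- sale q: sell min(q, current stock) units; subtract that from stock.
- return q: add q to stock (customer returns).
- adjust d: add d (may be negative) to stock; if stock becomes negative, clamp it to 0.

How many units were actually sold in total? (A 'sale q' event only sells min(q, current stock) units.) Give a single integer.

Processing events:
Start: stock = 17
  Event 1 (adjust +0): 17 + 0 = 17
  Event 2 (sale 17): sell min(17,17)=17. stock: 17 - 17 = 0. total_sold = 17
  Event 3 (adjust -4): 0 + -4 = 0 (clamped to 0)
  Event 4 (sale 24): sell min(24,0)=0. stock: 0 - 0 = 0. total_sold = 17
  Event 5 (sale 21): sell min(21,0)=0. stock: 0 - 0 = 0. total_sold = 17
  Event 6 (adjust +9): 0 + 9 = 9
  Event 7 (sale 19): sell min(19,9)=9. stock: 9 - 9 = 0. total_sold = 26
  Event 8 (sale 20): sell min(20,0)=0. stock: 0 - 0 = 0. total_sold = 26
  Event 9 (sale 3): sell min(3,0)=0. stock: 0 - 0 = 0. total_sold = 26
  Event 10 (restock 19): 0 + 19 = 19
  Event 11 (restock 18): 19 + 18 = 37
  Event 12 (sale 2): sell min(2,37)=2. stock: 37 - 2 = 35. total_sold = 28
  Event 13 (restock 11): 35 + 11 = 46
  Event 14 (sale 4): sell min(4,46)=4. stock: 46 - 4 = 42. total_sold = 32
  Event 15 (sale 6): sell min(6,42)=6. stock: 42 - 6 = 36. total_sold = 38
  Event 16 (adjust +6): 36 + 6 = 42
Final: stock = 42, total_sold = 38

Answer: 38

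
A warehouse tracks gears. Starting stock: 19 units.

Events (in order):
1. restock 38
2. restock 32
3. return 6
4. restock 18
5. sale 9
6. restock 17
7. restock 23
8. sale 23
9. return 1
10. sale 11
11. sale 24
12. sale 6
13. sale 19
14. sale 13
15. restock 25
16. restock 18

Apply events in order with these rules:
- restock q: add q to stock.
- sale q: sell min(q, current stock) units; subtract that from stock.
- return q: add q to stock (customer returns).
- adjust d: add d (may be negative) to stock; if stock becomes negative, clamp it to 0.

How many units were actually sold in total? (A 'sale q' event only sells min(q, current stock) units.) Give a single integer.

Answer: 105

Derivation:
Processing events:
Start: stock = 19
  Event 1 (restock 38): 19 + 38 = 57
  Event 2 (restock 32): 57 + 32 = 89
  Event 3 (return 6): 89 + 6 = 95
  Event 4 (restock 18): 95 + 18 = 113
  Event 5 (sale 9): sell min(9,113)=9. stock: 113 - 9 = 104. total_sold = 9
  Event 6 (restock 17): 104 + 17 = 121
  Event 7 (restock 23): 121 + 23 = 144
  Event 8 (sale 23): sell min(23,144)=23. stock: 144 - 23 = 121. total_sold = 32
  Event 9 (return 1): 121 + 1 = 122
  Event 10 (sale 11): sell min(11,122)=11. stock: 122 - 11 = 111. total_sold = 43
  Event 11 (sale 24): sell min(24,111)=24. stock: 111 - 24 = 87. total_sold = 67
  Event 12 (sale 6): sell min(6,87)=6. stock: 87 - 6 = 81. total_sold = 73
  Event 13 (sale 19): sell min(19,81)=19. stock: 81 - 19 = 62. total_sold = 92
  Event 14 (sale 13): sell min(13,62)=13. stock: 62 - 13 = 49. total_sold = 105
  Event 15 (restock 25): 49 + 25 = 74
  Event 16 (restock 18): 74 + 18 = 92
Final: stock = 92, total_sold = 105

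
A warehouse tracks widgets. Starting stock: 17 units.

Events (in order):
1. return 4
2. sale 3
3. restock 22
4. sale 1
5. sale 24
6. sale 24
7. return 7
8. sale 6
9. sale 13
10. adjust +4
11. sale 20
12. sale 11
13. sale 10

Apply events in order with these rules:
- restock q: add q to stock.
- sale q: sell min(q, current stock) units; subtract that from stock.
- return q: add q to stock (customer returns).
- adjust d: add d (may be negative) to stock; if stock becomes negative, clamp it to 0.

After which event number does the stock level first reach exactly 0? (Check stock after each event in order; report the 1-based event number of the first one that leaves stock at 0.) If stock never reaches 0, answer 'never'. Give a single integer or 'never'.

Processing events:
Start: stock = 17
  Event 1 (return 4): 17 + 4 = 21
  Event 2 (sale 3): sell min(3,21)=3. stock: 21 - 3 = 18. total_sold = 3
  Event 3 (restock 22): 18 + 22 = 40
  Event 4 (sale 1): sell min(1,40)=1. stock: 40 - 1 = 39. total_sold = 4
  Event 5 (sale 24): sell min(24,39)=24. stock: 39 - 24 = 15. total_sold = 28
  Event 6 (sale 24): sell min(24,15)=15. stock: 15 - 15 = 0. total_sold = 43
  Event 7 (return 7): 0 + 7 = 7
  Event 8 (sale 6): sell min(6,7)=6. stock: 7 - 6 = 1. total_sold = 49
  Event 9 (sale 13): sell min(13,1)=1. stock: 1 - 1 = 0. total_sold = 50
  Event 10 (adjust +4): 0 + 4 = 4
  Event 11 (sale 20): sell min(20,4)=4. stock: 4 - 4 = 0. total_sold = 54
  Event 12 (sale 11): sell min(11,0)=0. stock: 0 - 0 = 0. total_sold = 54
  Event 13 (sale 10): sell min(10,0)=0. stock: 0 - 0 = 0. total_sold = 54
Final: stock = 0, total_sold = 54

First zero at event 6.

Answer: 6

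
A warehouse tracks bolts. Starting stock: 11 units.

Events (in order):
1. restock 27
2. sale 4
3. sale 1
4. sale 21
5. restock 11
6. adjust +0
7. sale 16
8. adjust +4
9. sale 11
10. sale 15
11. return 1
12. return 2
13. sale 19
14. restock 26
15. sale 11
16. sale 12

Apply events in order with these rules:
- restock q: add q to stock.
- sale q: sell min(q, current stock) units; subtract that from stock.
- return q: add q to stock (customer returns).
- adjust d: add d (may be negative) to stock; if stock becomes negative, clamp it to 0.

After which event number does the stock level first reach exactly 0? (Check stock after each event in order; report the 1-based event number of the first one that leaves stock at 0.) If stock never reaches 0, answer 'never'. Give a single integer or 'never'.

Processing events:
Start: stock = 11
  Event 1 (restock 27): 11 + 27 = 38
  Event 2 (sale 4): sell min(4,38)=4. stock: 38 - 4 = 34. total_sold = 4
  Event 3 (sale 1): sell min(1,34)=1. stock: 34 - 1 = 33. total_sold = 5
  Event 4 (sale 21): sell min(21,33)=21. stock: 33 - 21 = 12. total_sold = 26
  Event 5 (restock 11): 12 + 11 = 23
  Event 6 (adjust +0): 23 + 0 = 23
  Event 7 (sale 16): sell min(16,23)=16. stock: 23 - 16 = 7. total_sold = 42
  Event 8 (adjust +4): 7 + 4 = 11
  Event 9 (sale 11): sell min(11,11)=11. stock: 11 - 11 = 0. total_sold = 53
  Event 10 (sale 15): sell min(15,0)=0. stock: 0 - 0 = 0. total_sold = 53
  Event 11 (return 1): 0 + 1 = 1
  Event 12 (return 2): 1 + 2 = 3
  Event 13 (sale 19): sell min(19,3)=3. stock: 3 - 3 = 0. total_sold = 56
  Event 14 (restock 26): 0 + 26 = 26
  Event 15 (sale 11): sell min(11,26)=11. stock: 26 - 11 = 15. total_sold = 67
  Event 16 (sale 12): sell min(12,15)=12. stock: 15 - 12 = 3. total_sold = 79
Final: stock = 3, total_sold = 79

First zero at event 9.

Answer: 9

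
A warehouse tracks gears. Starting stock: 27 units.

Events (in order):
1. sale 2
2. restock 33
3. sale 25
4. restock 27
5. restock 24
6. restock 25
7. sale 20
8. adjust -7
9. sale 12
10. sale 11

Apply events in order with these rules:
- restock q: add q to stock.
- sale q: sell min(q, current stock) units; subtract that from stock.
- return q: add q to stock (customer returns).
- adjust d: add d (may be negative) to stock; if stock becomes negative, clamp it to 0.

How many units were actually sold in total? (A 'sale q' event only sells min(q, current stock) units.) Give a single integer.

Processing events:
Start: stock = 27
  Event 1 (sale 2): sell min(2,27)=2. stock: 27 - 2 = 25. total_sold = 2
  Event 2 (restock 33): 25 + 33 = 58
  Event 3 (sale 25): sell min(25,58)=25. stock: 58 - 25 = 33. total_sold = 27
  Event 4 (restock 27): 33 + 27 = 60
  Event 5 (restock 24): 60 + 24 = 84
  Event 6 (restock 25): 84 + 25 = 109
  Event 7 (sale 20): sell min(20,109)=20. stock: 109 - 20 = 89. total_sold = 47
  Event 8 (adjust -7): 89 + -7 = 82
  Event 9 (sale 12): sell min(12,82)=12. stock: 82 - 12 = 70. total_sold = 59
  Event 10 (sale 11): sell min(11,70)=11. stock: 70 - 11 = 59. total_sold = 70
Final: stock = 59, total_sold = 70

Answer: 70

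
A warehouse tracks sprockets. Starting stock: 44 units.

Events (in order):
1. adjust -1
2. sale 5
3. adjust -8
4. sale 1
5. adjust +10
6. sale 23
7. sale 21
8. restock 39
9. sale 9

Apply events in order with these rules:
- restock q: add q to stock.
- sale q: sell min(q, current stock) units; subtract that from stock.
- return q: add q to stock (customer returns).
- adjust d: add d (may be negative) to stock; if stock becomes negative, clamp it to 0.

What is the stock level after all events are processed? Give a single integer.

Answer: 30

Derivation:
Processing events:
Start: stock = 44
  Event 1 (adjust -1): 44 + -1 = 43
  Event 2 (sale 5): sell min(5,43)=5. stock: 43 - 5 = 38. total_sold = 5
  Event 3 (adjust -8): 38 + -8 = 30
  Event 4 (sale 1): sell min(1,30)=1. stock: 30 - 1 = 29. total_sold = 6
  Event 5 (adjust +10): 29 + 10 = 39
  Event 6 (sale 23): sell min(23,39)=23. stock: 39 - 23 = 16. total_sold = 29
  Event 7 (sale 21): sell min(21,16)=16. stock: 16 - 16 = 0. total_sold = 45
  Event 8 (restock 39): 0 + 39 = 39
  Event 9 (sale 9): sell min(9,39)=9. stock: 39 - 9 = 30. total_sold = 54
Final: stock = 30, total_sold = 54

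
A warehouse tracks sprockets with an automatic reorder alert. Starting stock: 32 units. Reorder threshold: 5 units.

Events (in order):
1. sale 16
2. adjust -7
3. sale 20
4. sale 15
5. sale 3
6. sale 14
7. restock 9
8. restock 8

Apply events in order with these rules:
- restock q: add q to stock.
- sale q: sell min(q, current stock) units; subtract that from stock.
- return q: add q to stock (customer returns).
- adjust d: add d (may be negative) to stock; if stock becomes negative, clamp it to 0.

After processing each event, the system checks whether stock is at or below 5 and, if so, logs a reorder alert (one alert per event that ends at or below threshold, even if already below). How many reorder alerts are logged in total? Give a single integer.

Answer: 4

Derivation:
Processing events:
Start: stock = 32
  Event 1 (sale 16): sell min(16,32)=16. stock: 32 - 16 = 16. total_sold = 16
  Event 2 (adjust -7): 16 + -7 = 9
  Event 3 (sale 20): sell min(20,9)=9. stock: 9 - 9 = 0. total_sold = 25
  Event 4 (sale 15): sell min(15,0)=0. stock: 0 - 0 = 0. total_sold = 25
  Event 5 (sale 3): sell min(3,0)=0. stock: 0 - 0 = 0. total_sold = 25
  Event 6 (sale 14): sell min(14,0)=0. stock: 0 - 0 = 0. total_sold = 25
  Event 7 (restock 9): 0 + 9 = 9
  Event 8 (restock 8): 9 + 8 = 17
Final: stock = 17, total_sold = 25

Checking against threshold 5:
  After event 1: stock=16 > 5
  After event 2: stock=9 > 5
  After event 3: stock=0 <= 5 -> ALERT
  After event 4: stock=0 <= 5 -> ALERT
  After event 5: stock=0 <= 5 -> ALERT
  After event 6: stock=0 <= 5 -> ALERT
  After event 7: stock=9 > 5
  After event 8: stock=17 > 5
Alert events: [3, 4, 5, 6]. Count = 4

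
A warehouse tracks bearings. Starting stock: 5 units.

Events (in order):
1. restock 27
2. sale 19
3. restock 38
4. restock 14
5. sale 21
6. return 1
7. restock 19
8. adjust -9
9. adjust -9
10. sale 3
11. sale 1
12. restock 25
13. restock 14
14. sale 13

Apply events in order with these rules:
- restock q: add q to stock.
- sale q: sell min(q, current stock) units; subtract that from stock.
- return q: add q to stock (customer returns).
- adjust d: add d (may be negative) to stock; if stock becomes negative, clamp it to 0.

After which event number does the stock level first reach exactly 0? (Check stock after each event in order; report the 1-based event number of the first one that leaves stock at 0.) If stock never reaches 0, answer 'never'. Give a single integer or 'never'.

Processing events:
Start: stock = 5
  Event 1 (restock 27): 5 + 27 = 32
  Event 2 (sale 19): sell min(19,32)=19. stock: 32 - 19 = 13. total_sold = 19
  Event 3 (restock 38): 13 + 38 = 51
  Event 4 (restock 14): 51 + 14 = 65
  Event 5 (sale 21): sell min(21,65)=21. stock: 65 - 21 = 44. total_sold = 40
  Event 6 (return 1): 44 + 1 = 45
  Event 7 (restock 19): 45 + 19 = 64
  Event 8 (adjust -9): 64 + -9 = 55
  Event 9 (adjust -9): 55 + -9 = 46
  Event 10 (sale 3): sell min(3,46)=3. stock: 46 - 3 = 43. total_sold = 43
  Event 11 (sale 1): sell min(1,43)=1. stock: 43 - 1 = 42. total_sold = 44
  Event 12 (restock 25): 42 + 25 = 67
  Event 13 (restock 14): 67 + 14 = 81
  Event 14 (sale 13): sell min(13,81)=13. stock: 81 - 13 = 68. total_sold = 57
Final: stock = 68, total_sold = 57

Stock never reaches 0.

Answer: never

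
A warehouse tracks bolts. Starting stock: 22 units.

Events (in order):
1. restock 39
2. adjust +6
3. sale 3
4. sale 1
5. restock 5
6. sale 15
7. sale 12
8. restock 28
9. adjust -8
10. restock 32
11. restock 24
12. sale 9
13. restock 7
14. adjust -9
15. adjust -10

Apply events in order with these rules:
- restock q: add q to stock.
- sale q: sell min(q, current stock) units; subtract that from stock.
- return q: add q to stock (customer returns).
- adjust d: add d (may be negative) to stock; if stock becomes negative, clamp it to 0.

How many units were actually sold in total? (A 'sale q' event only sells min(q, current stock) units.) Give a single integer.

Processing events:
Start: stock = 22
  Event 1 (restock 39): 22 + 39 = 61
  Event 2 (adjust +6): 61 + 6 = 67
  Event 3 (sale 3): sell min(3,67)=3. stock: 67 - 3 = 64. total_sold = 3
  Event 4 (sale 1): sell min(1,64)=1. stock: 64 - 1 = 63. total_sold = 4
  Event 5 (restock 5): 63 + 5 = 68
  Event 6 (sale 15): sell min(15,68)=15. stock: 68 - 15 = 53. total_sold = 19
  Event 7 (sale 12): sell min(12,53)=12. stock: 53 - 12 = 41. total_sold = 31
  Event 8 (restock 28): 41 + 28 = 69
  Event 9 (adjust -8): 69 + -8 = 61
  Event 10 (restock 32): 61 + 32 = 93
  Event 11 (restock 24): 93 + 24 = 117
  Event 12 (sale 9): sell min(9,117)=9. stock: 117 - 9 = 108. total_sold = 40
  Event 13 (restock 7): 108 + 7 = 115
  Event 14 (adjust -9): 115 + -9 = 106
  Event 15 (adjust -10): 106 + -10 = 96
Final: stock = 96, total_sold = 40

Answer: 40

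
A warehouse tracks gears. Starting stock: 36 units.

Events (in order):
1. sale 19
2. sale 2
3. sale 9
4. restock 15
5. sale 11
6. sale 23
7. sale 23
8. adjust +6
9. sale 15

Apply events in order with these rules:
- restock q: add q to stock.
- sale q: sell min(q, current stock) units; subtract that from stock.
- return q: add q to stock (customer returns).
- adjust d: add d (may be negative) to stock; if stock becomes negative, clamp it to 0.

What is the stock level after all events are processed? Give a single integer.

Processing events:
Start: stock = 36
  Event 1 (sale 19): sell min(19,36)=19. stock: 36 - 19 = 17. total_sold = 19
  Event 2 (sale 2): sell min(2,17)=2. stock: 17 - 2 = 15. total_sold = 21
  Event 3 (sale 9): sell min(9,15)=9. stock: 15 - 9 = 6. total_sold = 30
  Event 4 (restock 15): 6 + 15 = 21
  Event 5 (sale 11): sell min(11,21)=11. stock: 21 - 11 = 10. total_sold = 41
  Event 6 (sale 23): sell min(23,10)=10. stock: 10 - 10 = 0. total_sold = 51
  Event 7 (sale 23): sell min(23,0)=0. stock: 0 - 0 = 0. total_sold = 51
  Event 8 (adjust +6): 0 + 6 = 6
  Event 9 (sale 15): sell min(15,6)=6. stock: 6 - 6 = 0. total_sold = 57
Final: stock = 0, total_sold = 57

Answer: 0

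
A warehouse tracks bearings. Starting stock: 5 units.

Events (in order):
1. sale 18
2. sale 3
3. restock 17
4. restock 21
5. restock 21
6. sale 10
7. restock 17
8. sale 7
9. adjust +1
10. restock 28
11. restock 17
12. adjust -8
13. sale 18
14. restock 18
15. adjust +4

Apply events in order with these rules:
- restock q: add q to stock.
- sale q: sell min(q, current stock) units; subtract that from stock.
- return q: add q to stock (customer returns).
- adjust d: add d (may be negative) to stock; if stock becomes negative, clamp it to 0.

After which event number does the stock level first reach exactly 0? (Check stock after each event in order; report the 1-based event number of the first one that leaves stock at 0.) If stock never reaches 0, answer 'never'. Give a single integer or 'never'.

Processing events:
Start: stock = 5
  Event 1 (sale 18): sell min(18,5)=5. stock: 5 - 5 = 0. total_sold = 5
  Event 2 (sale 3): sell min(3,0)=0. stock: 0 - 0 = 0. total_sold = 5
  Event 3 (restock 17): 0 + 17 = 17
  Event 4 (restock 21): 17 + 21 = 38
  Event 5 (restock 21): 38 + 21 = 59
  Event 6 (sale 10): sell min(10,59)=10. stock: 59 - 10 = 49. total_sold = 15
  Event 7 (restock 17): 49 + 17 = 66
  Event 8 (sale 7): sell min(7,66)=7. stock: 66 - 7 = 59. total_sold = 22
  Event 9 (adjust +1): 59 + 1 = 60
  Event 10 (restock 28): 60 + 28 = 88
  Event 11 (restock 17): 88 + 17 = 105
  Event 12 (adjust -8): 105 + -8 = 97
  Event 13 (sale 18): sell min(18,97)=18. stock: 97 - 18 = 79. total_sold = 40
  Event 14 (restock 18): 79 + 18 = 97
  Event 15 (adjust +4): 97 + 4 = 101
Final: stock = 101, total_sold = 40

First zero at event 1.

Answer: 1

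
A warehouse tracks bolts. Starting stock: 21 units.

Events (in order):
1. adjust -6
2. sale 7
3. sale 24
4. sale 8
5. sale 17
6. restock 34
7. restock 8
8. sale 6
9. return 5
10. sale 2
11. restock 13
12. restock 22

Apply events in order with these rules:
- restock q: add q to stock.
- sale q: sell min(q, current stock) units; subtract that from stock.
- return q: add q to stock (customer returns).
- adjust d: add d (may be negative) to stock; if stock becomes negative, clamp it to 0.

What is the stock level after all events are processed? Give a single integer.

Answer: 74

Derivation:
Processing events:
Start: stock = 21
  Event 1 (adjust -6): 21 + -6 = 15
  Event 2 (sale 7): sell min(7,15)=7. stock: 15 - 7 = 8. total_sold = 7
  Event 3 (sale 24): sell min(24,8)=8. stock: 8 - 8 = 0. total_sold = 15
  Event 4 (sale 8): sell min(8,0)=0. stock: 0 - 0 = 0. total_sold = 15
  Event 5 (sale 17): sell min(17,0)=0. stock: 0 - 0 = 0. total_sold = 15
  Event 6 (restock 34): 0 + 34 = 34
  Event 7 (restock 8): 34 + 8 = 42
  Event 8 (sale 6): sell min(6,42)=6. stock: 42 - 6 = 36. total_sold = 21
  Event 9 (return 5): 36 + 5 = 41
  Event 10 (sale 2): sell min(2,41)=2. stock: 41 - 2 = 39. total_sold = 23
  Event 11 (restock 13): 39 + 13 = 52
  Event 12 (restock 22): 52 + 22 = 74
Final: stock = 74, total_sold = 23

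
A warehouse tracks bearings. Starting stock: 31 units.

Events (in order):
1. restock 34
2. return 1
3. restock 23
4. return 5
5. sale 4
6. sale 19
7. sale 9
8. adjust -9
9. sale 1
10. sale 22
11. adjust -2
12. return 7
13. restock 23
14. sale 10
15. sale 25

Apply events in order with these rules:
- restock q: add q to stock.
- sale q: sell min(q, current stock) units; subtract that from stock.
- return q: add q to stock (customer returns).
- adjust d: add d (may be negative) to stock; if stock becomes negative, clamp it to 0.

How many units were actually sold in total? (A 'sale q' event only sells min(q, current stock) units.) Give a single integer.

Processing events:
Start: stock = 31
  Event 1 (restock 34): 31 + 34 = 65
  Event 2 (return 1): 65 + 1 = 66
  Event 3 (restock 23): 66 + 23 = 89
  Event 4 (return 5): 89 + 5 = 94
  Event 5 (sale 4): sell min(4,94)=4. stock: 94 - 4 = 90. total_sold = 4
  Event 6 (sale 19): sell min(19,90)=19. stock: 90 - 19 = 71. total_sold = 23
  Event 7 (sale 9): sell min(9,71)=9. stock: 71 - 9 = 62. total_sold = 32
  Event 8 (adjust -9): 62 + -9 = 53
  Event 9 (sale 1): sell min(1,53)=1. stock: 53 - 1 = 52. total_sold = 33
  Event 10 (sale 22): sell min(22,52)=22. stock: 52 - 22 = 30. total_sold = 55
  Event 11 (adjust -2): 30 + -2 = 28
  Event 12 (return 7): 28 + 7 = 35
  Event 13 (restock 23): 35 + 23 = 58
  Event 14 (sale 10): sell min(10,58)=10. stock: 58 - 10 = 48. total_sold = 65
  Event 15 (sale 25): sell min(25,48)=25. stock: 48 - 25 = 23. total_sold = 90
Final: stock = 23, total_sold = 90

Answer: 90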